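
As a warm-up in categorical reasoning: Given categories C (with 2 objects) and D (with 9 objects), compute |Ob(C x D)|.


The product category C x D has objects that are pairs (c, d).
Number of pairs = |Ob(C)| * |Ob(D)| = 2 * 9 = 18

18


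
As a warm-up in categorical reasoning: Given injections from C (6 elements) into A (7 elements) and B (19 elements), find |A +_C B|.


The pushout A +_C B identifies the images of C in A and B.
|A +_C B| = |A| + |B| - |C| (for injections).
= 7 + 19 - 6 = 20

20


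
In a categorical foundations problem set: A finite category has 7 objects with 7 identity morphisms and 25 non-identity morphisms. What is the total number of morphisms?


Each object has an identity morphism, giving 7 identities.
Adding the 25 non-identity morphisms:
Total = 7 + 25 = 32

32


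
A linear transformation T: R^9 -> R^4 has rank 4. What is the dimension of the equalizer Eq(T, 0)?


The equalizer of f and the zero map is ker(f).
By the rank-nullity theorem: dim(ker(f)) = dim(domain) - rank(f).
dim(ker(f)) = 9 - 4 = 5

5


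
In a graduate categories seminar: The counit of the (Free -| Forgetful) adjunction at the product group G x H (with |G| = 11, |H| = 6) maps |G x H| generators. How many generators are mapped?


The counit epsilon_K: F(U(K)) -> K of the Free-Forgetful adjunction
maps |K| generators of F(U(K)) into K. For K = G x H (the product group),
|G x H| = |G| * |H|.
Total generators mapped = 11 * 6 = 66.

66


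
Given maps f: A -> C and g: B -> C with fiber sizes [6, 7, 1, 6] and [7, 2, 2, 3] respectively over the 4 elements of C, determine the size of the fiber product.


The pullback A x_C B consists of pairs (a, b) with f(a) = g(b).
For each element c in C, the fiber product has |f^-1(c)| * |g^-1(c)| elements.
Summing over C: 6 * 7 + 7 * 2 + 1 * 2 + 6 * 3
= 42 + 14 + 2 + 18 = 76

76


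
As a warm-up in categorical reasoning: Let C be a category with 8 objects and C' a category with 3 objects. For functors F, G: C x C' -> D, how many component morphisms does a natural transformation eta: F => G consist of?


A natural transformation eta: F => G assigns one component morphism per
object of the domain category.
The domain is the product category C x C', so
|Ob(C x C')| = |Ob(C)| * |Ob(C')| = 8 * 3 = 24.
Therefore eta has 24 component morphisms.

24


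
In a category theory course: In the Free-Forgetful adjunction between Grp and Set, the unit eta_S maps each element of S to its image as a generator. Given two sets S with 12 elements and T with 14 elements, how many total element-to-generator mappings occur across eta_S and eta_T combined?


The unit eta_X: X -> U(F(X)) of the Free-Forgetful adjunction
maps each element of X to a generator of F(X). For X = S + T (disjoint
union in Set), |S + T| = |S| + |T|.
Total mappings = 12 + 14 = 26.

26


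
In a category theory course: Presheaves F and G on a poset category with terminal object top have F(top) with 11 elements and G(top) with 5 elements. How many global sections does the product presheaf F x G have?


Global sections of a presheaf on a poset with terminal top satisfy
Gamma(H) ~ H(top). Presheaves admit pointwise products, so
(F x G)(top) = F(top) x G(top) (Cartesian product).
|Gamma(F x G)| = |F(top)| * |G(top)| = 11 * 5 = 55.

55


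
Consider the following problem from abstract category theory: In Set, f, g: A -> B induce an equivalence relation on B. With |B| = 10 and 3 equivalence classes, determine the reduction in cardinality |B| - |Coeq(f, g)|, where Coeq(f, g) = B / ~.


The coequalizer Coeq(f, g) = B / ~ has one element per equivalence class.
|B| = 10, |Coeq(f, g)| = 3.
|B| - |Coeq(f, g)| = 10 - 3 = 7.

7


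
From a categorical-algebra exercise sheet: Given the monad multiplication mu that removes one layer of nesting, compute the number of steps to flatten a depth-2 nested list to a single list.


Each application of mu: T^2 -> T removes one layer of nesting.
Starting at depth 2 (i.e., T^2(X)), we need to reach T(X).
Number of mu applications = 2 - 1 = 1

1


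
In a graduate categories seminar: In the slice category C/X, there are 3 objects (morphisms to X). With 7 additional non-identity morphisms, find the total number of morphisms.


In the slice category C/X, objects are morphisms to X.
Identity morphisms: 3 (one per object of C/X).
Non-identity morphisms: 7.
Total = 3 + 7 = 10

10


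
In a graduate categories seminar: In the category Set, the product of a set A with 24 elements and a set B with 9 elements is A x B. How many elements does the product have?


In Set, the product A x B is the Cartesian product.
By the universal property, |A x B| = |A| * |B|.
|A x B| = 24 * 9 = 216

216


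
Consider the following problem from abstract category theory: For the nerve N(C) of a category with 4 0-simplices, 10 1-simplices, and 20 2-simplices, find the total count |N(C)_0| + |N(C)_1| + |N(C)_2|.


The 2-skeleton of the nerve N(C) consists of simplices in dimensions 0, 1, 2:
  |N(C)_0| = 4 (objects)
  |N(C)_1| = 10 (morphisms)
  |N(C)_2| = 20 (composable pairs)
Total = 4 + 10 + 20 = 34

34


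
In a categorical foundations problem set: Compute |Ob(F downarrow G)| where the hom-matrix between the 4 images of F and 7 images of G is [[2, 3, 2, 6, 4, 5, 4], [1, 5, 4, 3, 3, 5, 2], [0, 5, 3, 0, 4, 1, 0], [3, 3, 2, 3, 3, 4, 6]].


Objects of (F downarrow G) are triples (a, b, h: F(a)->G(b)).
The count equals the sum of all entries in the hom-matrix.
sum(row 0) = 26
sum(row 1) = 23
sum(row 2) = 13
sum(row 3) = 24
Grand total = 86

86


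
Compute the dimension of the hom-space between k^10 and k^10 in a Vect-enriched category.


In Vect-enriched categories, Hom(k^n, k^m) is the space of m x n matrices.
dim(Hom(k^10, k^10)) = 10 * 10 = 100

100


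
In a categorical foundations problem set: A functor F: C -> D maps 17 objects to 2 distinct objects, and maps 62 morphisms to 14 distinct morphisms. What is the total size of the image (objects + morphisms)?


The image of F consists of distinct objects and distinct morphisms.
|Im(F)| on objects = 2
|Im(F)| on morphisms = 14
Total image cardinality = 2 + 14 = 16

16


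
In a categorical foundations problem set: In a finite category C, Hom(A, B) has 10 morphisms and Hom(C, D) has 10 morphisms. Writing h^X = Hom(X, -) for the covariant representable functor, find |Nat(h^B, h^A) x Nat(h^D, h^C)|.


By the Yoneda lemma, Nat(h^B, h^A) is isomorphic to Hom(A, B),
so |Nat(h^B, h^A)| = |Hom(A, B)| and |Nat(h^D, h^C)| = |Hom(C, D)|.
|Hom(A, B)| = 10, |Hom(C, D)| = 10.
|Nat(h^B, h^A) x Nat(h^D, h^C)| = 10 * 10 = 100

100


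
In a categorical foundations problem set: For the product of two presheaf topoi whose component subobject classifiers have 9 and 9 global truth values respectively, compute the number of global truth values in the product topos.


In a product of presheaf topoi E_1 x E_2, the subobject classifier
is Omega = Omega_1 x Omega_2 (componentwise), so
|Omega(top)| = |Omega_1(top_1)| * |Omega_2(top_2)|.
= 9 * 9 = 81.

81


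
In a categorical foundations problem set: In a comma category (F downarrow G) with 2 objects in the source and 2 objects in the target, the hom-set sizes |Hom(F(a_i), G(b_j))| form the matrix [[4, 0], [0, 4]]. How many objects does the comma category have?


Objects of (F downarrow G) are triples (a, b, h: F(a)->G(b)).
The count equals the sum of all entries in the hom-matrix.
sum(row 0) = 4
sum(row 1) = 4
Grand total = 8

8


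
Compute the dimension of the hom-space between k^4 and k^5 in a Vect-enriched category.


In Vect-enriched categories, Hom(k^n, k^m) is the space of m x n matrices.
dim(Hom(k^4, k^5)) = 5 * 4 = 20

20


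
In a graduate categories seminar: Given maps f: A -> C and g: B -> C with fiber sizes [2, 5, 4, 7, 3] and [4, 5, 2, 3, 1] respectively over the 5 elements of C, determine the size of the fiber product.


The pullback A x_C B consists of pairs (a, b) with f(a) = g(b).
For each element c in C, the fiber product has |f^-1(c)| * |g^-1(c)| elements.
Summing over C: 2 * 4 + 5 * 5 + 4 * 2 + 7 * 3 + 3 * 1
= 8 + 25 + 8 + 21 + 3 = 65

65


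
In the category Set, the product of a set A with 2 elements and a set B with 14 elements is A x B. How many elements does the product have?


In Set, the product A x B is the Cartesian product.
By the universal property, |A x B| = |A| * |B|.
|A x B| = 2 * 14 = 28

28


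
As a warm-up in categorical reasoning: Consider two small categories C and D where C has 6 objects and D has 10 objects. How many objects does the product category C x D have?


The product category C x D has objects that are pairs (c, d).
Number of pairs = |Ob(C)| * |Ob(D)| = 6 * 10 = 60

60


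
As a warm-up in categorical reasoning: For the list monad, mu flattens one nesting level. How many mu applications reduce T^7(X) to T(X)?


Each application of mu: T^2 -> T removes one layer of nesting.
Starting at depth 7 (i.e., T^7(X)), we need to reach T(X).
Number of mu applications = 7 - 1 = 6

6


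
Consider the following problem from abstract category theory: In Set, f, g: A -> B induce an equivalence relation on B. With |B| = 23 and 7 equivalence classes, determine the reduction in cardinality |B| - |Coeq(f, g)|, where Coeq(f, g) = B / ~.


The coequalizer Coeq(f, g) = B / ~ has one element per equivalence class.
|B| = 23, |Coeq(f, g)| = 7.
|B| - |Coeq(f, g)| = 23 - 7 = 16.

16


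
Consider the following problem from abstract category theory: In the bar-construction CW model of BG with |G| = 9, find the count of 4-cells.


In the bar-construction CW model of BG, the n-cells are indexed by
n-tuples [g_1|...|g_n] of non-identity elements of G (degenerate
simplices with some g_i = e do not contribute cells), so there are
(|G| - 1)^n n-cells.
For dim = 4 with |G| = 9:
cells = (9 - 1)^4 = 8^4 = 4096

4096


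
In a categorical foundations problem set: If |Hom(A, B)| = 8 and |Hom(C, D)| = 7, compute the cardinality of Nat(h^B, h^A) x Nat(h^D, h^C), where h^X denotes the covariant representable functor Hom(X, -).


By the Yoneda lemma, Nat(h^B, h^A) is isomorphic to Hom(A, B),
so |Nat(h^B, h^A)| = |Hom(A, B)| and |Nat(h^D, h^C)| = |Hom(C, D)|.
|Hom(A, B)| = 8, |Hom(C, D)| = 7.
|Nat(h^B, h^A) x Nat(h^D, h^C)| = 8 * 7 = 56

56


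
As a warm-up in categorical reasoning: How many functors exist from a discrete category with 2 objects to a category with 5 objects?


A functor from a discrete category C to D is determined by
where each object maps. Each of the 2 objects of C can map
to any of the 5 objects of D independently.
Number of functors = 5^2 = 25

25


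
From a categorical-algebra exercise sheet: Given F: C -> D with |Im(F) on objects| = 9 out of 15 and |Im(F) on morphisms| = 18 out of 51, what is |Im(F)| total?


The image of F consists of distinct objects and distinct morphisms.
|Im(F)| on objects = 9
|Im(F)| on morphisms = 18
Total image cardinality = 9 + 18 = 27

27


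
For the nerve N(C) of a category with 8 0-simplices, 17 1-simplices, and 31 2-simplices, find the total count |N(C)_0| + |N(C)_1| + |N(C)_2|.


The 2-skeleton of the nerve N(C) consists of simplices in dimensions 0, 1, 2:
  |N(C)_0| = 8 (objects)
  |N(C)_1| = 17 (morphisms)
  |N(C)_2| = 31 (composable pairs)
Total = 8 + 17 + 31 = 56

56


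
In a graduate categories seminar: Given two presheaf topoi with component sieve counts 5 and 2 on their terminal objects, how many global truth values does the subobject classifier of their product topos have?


In a product of presheaf topoi E_1 x E_2, the subobject classifier
is Omega = Omega_1 x Omega_2 (componentwise), so
|Omega(top)| = |Omega_1(top_1)| * |Omega_2(top_2)|.
= 5 * 2 = 10.

10


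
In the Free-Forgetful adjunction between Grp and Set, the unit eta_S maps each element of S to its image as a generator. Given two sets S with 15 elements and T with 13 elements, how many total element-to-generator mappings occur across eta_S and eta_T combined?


The unit eta_X: X -> U(F(X)) of the Free-Forgetful adjunction
maps each element of X to a generator of F(X). For X = S + T (disjoint
union in Set), |S + T| = |S| + |T|.
Total mappings = 15 + 13 = 28.

28


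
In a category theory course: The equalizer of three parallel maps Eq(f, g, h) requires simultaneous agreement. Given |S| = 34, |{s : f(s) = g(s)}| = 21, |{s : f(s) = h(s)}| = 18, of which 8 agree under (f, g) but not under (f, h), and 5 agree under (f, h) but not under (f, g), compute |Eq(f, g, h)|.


Eq(f, g, h) is the triple-agreement set: points in S where all three
maps take the same value. Using inclusion-exclusion on the pairwise data:
Pair (f, g) agrees on 21 points; pair (f, h) on 18 points.
Points agreeing under (f, g) but not (f, h) = 8; under (f, h) but not (f, g) = 5.
Triple-agreement = agreement-in-(f, g) minus points that agree under (f, g) but not (f, h):
|Eq(f, g, h)| = 21 - 8 = 13
(cross-check via (f, h): 18 - 5 = 13.)

13


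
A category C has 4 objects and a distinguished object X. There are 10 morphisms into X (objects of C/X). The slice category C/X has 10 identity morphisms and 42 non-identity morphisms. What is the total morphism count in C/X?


In the slice category C/X, objects are morphisms to X.
Identity morphisms: 10 (one per object of C/X).
Non-identity morphisms: 42.
Total = 10 + 42 = 52

52


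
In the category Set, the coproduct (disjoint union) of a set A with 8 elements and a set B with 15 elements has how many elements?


In Set, the coproduct A + B is the disjoint union.
|A + B| = |A| + |B| = 8 + 15 = 23

23


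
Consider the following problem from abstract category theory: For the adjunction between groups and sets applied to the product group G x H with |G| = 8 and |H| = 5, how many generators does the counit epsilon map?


The counit epsilon_K: F(U(K)) -> K of the Free-Forgetful adjunction
maps |K| generators of F(U(K)) into K. For K = G x H (the product group),
|G x H| = |G| * |H|.
Total generators mapped = 8 * 5 = 40.

40


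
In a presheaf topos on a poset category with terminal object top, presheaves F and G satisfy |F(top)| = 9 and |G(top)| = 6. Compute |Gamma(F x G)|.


Global sections of a presheaf on a poset with terminal top satisfy
Gamma(H) ~ H(top). Presheaves admit pointwise products, so
(F x G)(top) = F(top) x G(top) (Cartesian product).
|Gamma(F x G)| = |F(top)| * |G(top)| = 9 * 6 = 54.

54


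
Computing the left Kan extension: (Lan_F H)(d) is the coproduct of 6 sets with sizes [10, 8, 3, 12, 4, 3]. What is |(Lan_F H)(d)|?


Pointwise, the left Kan extension (Lan_F H)(d) is the colimit, indexed
by the comma category (F downarrow d), of H composed with the
projection (F downarrow d) -> C. Here that colimit is given
as a coproduct (disjoint union) of sets, so its cardinality is the
sum of the sizes of the summands.
Coproduct of sets with sizes: 10 + 8 + 3 + 12 + 4 + 3
= 40

40


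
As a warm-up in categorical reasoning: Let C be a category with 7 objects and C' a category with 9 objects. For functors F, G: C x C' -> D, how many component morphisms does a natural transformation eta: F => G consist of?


A natural transformation eta: F => G assigns one component morphism per
object of the domain category.
The domain is the product category C x C', so
|Ob(C x C')| = |Ob(C)| * |Ob(C')| = 7 * 9 = 63.
Therefore eta has 63 component morphisms.

63


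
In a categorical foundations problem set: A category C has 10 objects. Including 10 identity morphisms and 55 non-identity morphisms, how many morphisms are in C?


Each object has an identity morphism, giving 10 identities.
Adding the 55 non-identity morphisms:
Total = 10 + 55 = 65

65


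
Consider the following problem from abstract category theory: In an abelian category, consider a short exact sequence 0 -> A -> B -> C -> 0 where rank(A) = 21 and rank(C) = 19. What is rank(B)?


For a short exact sequence 0 -> A -> B -> C -> 0,
rank is additive: rank(B) = rank(A) + rank(C).
rank(B) = 21 + 19 = 40

40


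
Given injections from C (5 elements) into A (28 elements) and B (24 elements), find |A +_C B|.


The pushout A +_C B identifies the images of C in A and B.
|A +_C B| = |A| + |B| - |C| (for injections).
= 28 + 24 - 5 = 47

47


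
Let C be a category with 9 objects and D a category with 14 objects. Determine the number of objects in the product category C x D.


The product category C x D has objects that are pairs (c, d).
Number of pairs = |Ob(C)| * |Ob(D)| = 9 * 14 = 126

126


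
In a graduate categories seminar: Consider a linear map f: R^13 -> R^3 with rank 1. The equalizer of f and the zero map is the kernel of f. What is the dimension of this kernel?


The equalizer of f and the zero map is ker(f).
By the rank-nullity theorem: dim(ker(f)) = dim(domain) - rank(f).
dim(ker(f)) = 13 - 1 = 12

12


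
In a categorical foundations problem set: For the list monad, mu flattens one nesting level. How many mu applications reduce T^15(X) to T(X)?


Each application of mu: T^2 -> T removes one layer of nesting.
Starting at depth 15 (i.e., T^15(X)), we need to reach T(X).
Number of mu applications = 15 - 1 = 14

14


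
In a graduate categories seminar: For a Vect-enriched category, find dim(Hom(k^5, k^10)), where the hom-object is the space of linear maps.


In Vect-enriched categories, Hom(k^n, k^m) is the space of m x n matrices.
dim(Hom(k^5, k^10)) = 10 * 5 = 50

50


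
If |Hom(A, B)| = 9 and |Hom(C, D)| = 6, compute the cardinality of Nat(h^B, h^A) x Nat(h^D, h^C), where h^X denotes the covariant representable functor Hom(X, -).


By the Yoneda lemma, Nat(h^B, h^A) is isomorphic to Hom(A, B),
so |Nat(h^B, h^A)| = |Hom(A, B)| and |Nat(h^D, h^C)| = |Hom(C, D)|.
|Hom(A, B)| = 9, |Hom(C, D)| = 6.
|Nat(h^B, h^A) x Nat(h^D, h^C)| = 9 * 6 = 54

54


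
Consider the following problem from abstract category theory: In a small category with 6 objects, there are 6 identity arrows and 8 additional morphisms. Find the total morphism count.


Each object has an identity morphism, giving 6 identities.
Adding the 8 non-identity morphisms:
Total = 6 + 8 = 14

14


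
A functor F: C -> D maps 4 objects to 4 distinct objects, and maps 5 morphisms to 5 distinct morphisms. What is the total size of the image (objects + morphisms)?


The image of F consists of distinct objects and distinct morphisms.
|Im(F)| on objects = 4
|Im(F)| on morphisms = 5
Total image cardinality = 4 + 5 = 9

9


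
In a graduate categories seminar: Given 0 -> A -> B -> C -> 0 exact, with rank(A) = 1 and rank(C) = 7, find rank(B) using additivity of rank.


For a short exact sequence 0 -> A -> B -> C -> 0,
rank is additive: rank(B) = rank(A) + rank(C).
rank(B) = 1 + 7 = 8

8


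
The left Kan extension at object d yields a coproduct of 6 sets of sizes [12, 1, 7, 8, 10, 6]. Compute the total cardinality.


Pointwise, the left Kan extension (Lan_F H)(d) is the colimit, indexed
by the comma category (F downarrow d), of H composed with the
projection (F downarrow d) -> C. Here that colimit is given
as a coproduct (disjoint union) of sets, so its cardinality is the
sum of the sizes of the summands.
Coproduct of sets with sizes: 12 + 1 + 7 + 8 + 10 + 6
= 44

44


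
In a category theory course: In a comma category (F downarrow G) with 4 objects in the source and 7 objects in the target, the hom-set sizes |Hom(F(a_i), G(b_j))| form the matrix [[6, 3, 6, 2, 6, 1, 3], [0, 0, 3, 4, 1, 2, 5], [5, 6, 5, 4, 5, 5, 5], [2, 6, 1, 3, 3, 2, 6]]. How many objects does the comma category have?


Objects of (F downarrow G) are triples (a, b, h: F(a)->G(b)).
The count equals the sum of all entries in the hom-matrix.
sum(row 0) = 27
sum(row 1) = 15
sum(row 2) = 35
sum(row 3) = 23
Grand total = 100

100


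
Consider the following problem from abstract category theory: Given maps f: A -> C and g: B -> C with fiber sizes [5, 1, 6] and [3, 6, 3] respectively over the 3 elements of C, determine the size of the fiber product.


The pullback A x_C B consists of pairs (a, b) with f(a) = g(b).
For each element c in C, the fiber product has |f^-1(c)| * |g^-1(c)| elements.
Summing over C: 5 * 3 + 1 * 6 + 6 * 3
= 15 + 6 + 18 = 39

39


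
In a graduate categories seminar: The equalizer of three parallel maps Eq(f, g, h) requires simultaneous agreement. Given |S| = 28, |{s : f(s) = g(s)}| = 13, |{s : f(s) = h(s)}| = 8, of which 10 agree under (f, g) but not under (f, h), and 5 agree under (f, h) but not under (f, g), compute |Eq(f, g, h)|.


Eq(f, g, h) is the triple-agreement set: points in S where all three
maps take the same value. Using inclusion-exclusion on the pairwise data:
Pair (f, g) agrees on 13 points; pair (f, h) on 8 points.
Points agreeing under (f, g) but not (f, h) = 10; under (f, h) but not (f, g) = 5.
Triple-agreement = agreement-in-(f, g) minus points that agree under (f, g) but not (f, h):
|Eq(f, g, h)| = 13 - 10 = 3
(cross-check via (f, h): 8 - 5 = 3.)

3


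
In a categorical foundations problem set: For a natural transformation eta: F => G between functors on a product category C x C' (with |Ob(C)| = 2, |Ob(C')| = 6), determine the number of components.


A natural transformation eta: F => G assigns one component morphism per
object of the domain category.
The domain is the product category C x C', so
|Ob(C x C')| = |Ob(C)| * |Ob(C')| = 2 * 6 = 12.
Therefore eta has 12 component morphisms.

12


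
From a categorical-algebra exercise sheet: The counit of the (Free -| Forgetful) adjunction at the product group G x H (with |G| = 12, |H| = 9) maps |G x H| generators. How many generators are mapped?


The counit epsilon_K: F(U(K)) -> K of the Free-Forgetful adjunction
maps |K| generators of F(U(K)) into K. For K = G x H (the product group),
|G x H| = |G| * |H|.
Total generators mapped = 12 * 9 = 108.

108


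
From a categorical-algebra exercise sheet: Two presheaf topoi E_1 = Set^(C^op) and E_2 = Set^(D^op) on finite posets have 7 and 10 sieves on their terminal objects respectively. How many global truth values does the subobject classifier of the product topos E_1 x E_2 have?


In a product of presheaf topoi E_1 x E_2, the subobject classifier
is Omega = Omega_1 x Omega_2 (componentwise), so
|Omega(top)| = |Omega_1(top_1)| * |Omega_2(top_2)|.
= 7 * 10 = 70.

70


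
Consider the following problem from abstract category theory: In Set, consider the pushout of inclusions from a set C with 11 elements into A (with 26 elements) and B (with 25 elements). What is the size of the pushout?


The pushout A +_C B identifies the images of C in A and B.
|A +_C B| = |A| + |B| - |C| (for injections).
= 26 + 25 - 11 = 40

40


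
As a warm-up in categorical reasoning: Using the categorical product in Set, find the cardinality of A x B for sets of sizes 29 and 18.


In Set, the product A x B is the Cartesian product.
By the universal property, |A x B| = |A| * |B|.
|A x B| = 29 * 18 = 522

522


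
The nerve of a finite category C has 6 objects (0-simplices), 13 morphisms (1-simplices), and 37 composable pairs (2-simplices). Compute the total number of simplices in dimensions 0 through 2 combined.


The 2-skeleton of the nerve N(C) consists of simplices in dimensions 0, 1, 2:
  |N(C)_0| = 6 (objects)
  |N(C)_1| = 13 (morphisms)
  |N(C)_2| = 37 (composable pairs)
Total = 6 + 13 + 37 = 56

56


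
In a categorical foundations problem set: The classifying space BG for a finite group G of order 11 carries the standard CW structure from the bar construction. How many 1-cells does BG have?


In the bar-construction CW model of BG, the n-cells are indexed by
n-tuples [g_1|...|g_n] of non-identity elements of G (degenerate
simplices with some g_i = e do not contribute cells), so there are
(|G| - 1)^n n-cells.
For dim = 1 with |G| = 11:
cells = (11 - 1)^1 = 10^1 = 10

10


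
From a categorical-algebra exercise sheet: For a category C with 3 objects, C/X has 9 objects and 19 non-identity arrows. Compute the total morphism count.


In the slice category C/X, objects are morphisms to X.
Identity morphisms: 9 (one per object of C/X).
Non-identity morphisms: 19.
Total = 9 + 19 = 28

28


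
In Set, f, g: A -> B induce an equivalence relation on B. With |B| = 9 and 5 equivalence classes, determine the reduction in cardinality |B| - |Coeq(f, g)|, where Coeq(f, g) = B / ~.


The coequalizer Coeq(f, g) = B / ~ has one element per equivalence class.
|B| = 9, |Coeq(f, g)| = 5.
|B| - |Coeq(f, g)| = 9 - 5 = 4.

4


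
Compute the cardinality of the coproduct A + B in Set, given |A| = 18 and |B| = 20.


In Set, the coproduct A + B is the disjoint union.
|A + B| = |A| + |B| = 18 + 20 = 38

38


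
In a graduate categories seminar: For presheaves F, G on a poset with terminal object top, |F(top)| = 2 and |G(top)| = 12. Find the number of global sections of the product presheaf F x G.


Global sections of a presheaf on a poset with terminal top satisfy
Gamma(H) ~ H(top). Presheaves admit pointwise products, so
(F x G)(top) = F(top) x G(top) (Cartesian product).
|Gamma(F x G)| = |F(top)| * |G(top)| = 2 * 12 = 24.

24


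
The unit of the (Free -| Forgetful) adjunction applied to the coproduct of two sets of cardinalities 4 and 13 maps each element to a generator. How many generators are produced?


The unit eta_X: X -> U(F(X)) of the Free-Forgetful adjunction
maps each element of X to a generator of F(X). For X = S + T (disjoint
union in Set), |S + T| = |S| + |T|.
Total mappings = 4 + 13 = 17.

17


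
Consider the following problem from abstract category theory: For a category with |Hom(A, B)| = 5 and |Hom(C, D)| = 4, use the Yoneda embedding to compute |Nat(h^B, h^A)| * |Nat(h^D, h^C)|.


By the Yoneda lemma, Nat(h^B, h^A) is isomorphic to Hom(A, B),
so |Nat(h^B, h^A)| = |Hom(A, B)| and |Nat(h^D, h^C)| = |Hom(C, D)|.
|Hom(A, B)| = 5, |Hom(C, D)| = 4.
|Nat(h^B, h^A) x Nat(h^D, h^C)| = 5 * 4 = 20

20


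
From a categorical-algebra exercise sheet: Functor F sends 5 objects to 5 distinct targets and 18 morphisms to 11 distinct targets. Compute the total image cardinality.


The image of F consists of distinct objects and distinct morphisms.
|Im(F)| on objects = 5
|Im(F)| on morphisms = 11
Total image cardinality = 5 + 11 = 16

16


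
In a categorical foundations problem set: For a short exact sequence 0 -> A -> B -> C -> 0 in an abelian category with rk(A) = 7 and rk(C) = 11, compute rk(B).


For a short exact sequence 0 -> A -> B -> C -> 0,
rank is additive: rank(B) = rank(A) + rank(C).
rank(B) = 7 + 11 = 18

18


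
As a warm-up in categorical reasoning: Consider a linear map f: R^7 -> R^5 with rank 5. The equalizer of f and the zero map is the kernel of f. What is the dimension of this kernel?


The equalizer of f and the zero map is ker(f).
By the rank-nullity theorem: dim(ker(f)) = dim(domain) - rank(f).
dim(ker(f)) = 7 - 5 = 2

2


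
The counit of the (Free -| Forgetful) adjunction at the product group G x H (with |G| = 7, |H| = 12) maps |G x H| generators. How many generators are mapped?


The counit epsilon_K: F(U(K)) -> K of the Free-Forgetful adjunction
maps |K| generators of F(U(K)) into K. For K = G x H (the product group),
|G x H| = |G| * |H|.
Total generators mapped = 7 * 12 = 84.

84


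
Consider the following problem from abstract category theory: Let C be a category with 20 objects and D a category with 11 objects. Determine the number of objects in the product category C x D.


The product category C x D has objects that are pairs (c, d).
Number of pairs = |Ob(C)| * |Ob(D)| = 20 * 11 = 220

220


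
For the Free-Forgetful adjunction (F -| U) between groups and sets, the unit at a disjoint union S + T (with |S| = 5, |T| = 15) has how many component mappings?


The unit eta_X: X -> U(F(X)) of the Free-Forgetful adjunction
maps each element of X to a generator of F(X). For X = S + T (disjoint
union in Set), |S + T| = |S| + |T|.
Total mappings = 5 + 15 = 20.

20


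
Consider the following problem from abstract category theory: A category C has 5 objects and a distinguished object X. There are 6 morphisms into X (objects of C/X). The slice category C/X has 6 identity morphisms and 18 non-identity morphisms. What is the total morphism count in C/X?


In the slice category C/X, objects are morphisms to X.
Identity morphisms: 6 (one per object of C/X).
Non-identity morphisms: 18.
Total = 6 + 18 = 24

24


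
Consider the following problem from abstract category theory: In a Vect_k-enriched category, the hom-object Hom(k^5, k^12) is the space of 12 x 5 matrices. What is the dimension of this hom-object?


In Vect-enriched categories, Hom(k^n, k^m) is the space of m x n matrices.
dim(Hom(k^5, k^12)) = 12 * 5 = 60

60


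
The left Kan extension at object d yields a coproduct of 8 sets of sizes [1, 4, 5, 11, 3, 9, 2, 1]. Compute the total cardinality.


Pointwise, the left Kan extension (Lan_F H)(d) is the colimit, indexed
by the comma category (F downarrow d), of H composed with the
projection (F downarrow d) -> C. Here that colimit is given
as a coproduct (disjoint union) of sets, so its cardinality is the
sum of the sizes of the summands.
Coproduct of sets with sizes: 1 + 4 + 5 + 11 + 3 + 9 + 2 + 1
= 36

36


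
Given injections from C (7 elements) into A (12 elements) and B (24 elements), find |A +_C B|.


The pushout A +_C B identifies the images of C in A and B.
|A +_C B| = |A| + |B| - |C| (for injections).
= 12 + 24 - 7 = 29

29


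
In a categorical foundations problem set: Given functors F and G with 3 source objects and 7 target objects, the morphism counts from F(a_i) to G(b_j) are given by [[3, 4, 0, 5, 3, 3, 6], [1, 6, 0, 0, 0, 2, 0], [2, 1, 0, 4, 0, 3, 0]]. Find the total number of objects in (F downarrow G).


Objects of (F downarrow G) are triples (a, b, h: F(a)->G(b)).
The count equals the sum of all entries in the hom-matrix.
sum(row 0) = 24
sum(row 1) = 9
sum(row 2) = 10
Grand total = 43

43


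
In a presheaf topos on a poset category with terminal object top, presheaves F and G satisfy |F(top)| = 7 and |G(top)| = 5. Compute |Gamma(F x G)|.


Global sections of a presheaf on a poset with terminal top satisfy
Gamma(H) ~ H(top). Presheaves admit pointwise products, so
(F x G)(top) = F(top) x G(top) (Cartesian product).
|Gamma(F x G)| = |F(top)| * |G(top)| = 7 * 5 = 35.

35


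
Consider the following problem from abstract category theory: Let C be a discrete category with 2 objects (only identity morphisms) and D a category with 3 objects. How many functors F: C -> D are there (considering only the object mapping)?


A functor from a discrete category C to D is determined by
where each object maps. Each of the 2 objects of C can map
to any of the 3 objects of D independently.
Number of functors = 3^2 = 9

9


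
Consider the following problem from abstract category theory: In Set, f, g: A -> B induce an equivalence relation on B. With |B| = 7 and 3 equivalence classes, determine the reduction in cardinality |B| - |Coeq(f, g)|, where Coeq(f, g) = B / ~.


The coequalizer Coeq(f, g) = B / ~ has one element per equivalence class.
|B| = 7, |Coeq(f, g)| = 3.
|B| - |Coeq(f, g)| = 7 - 3 = 4.

4


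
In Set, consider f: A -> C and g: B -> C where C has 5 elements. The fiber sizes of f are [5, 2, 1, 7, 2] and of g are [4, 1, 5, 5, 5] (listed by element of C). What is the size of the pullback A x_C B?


The pullback A x_C B consists of pairs (a, b) with f(a) = g(b).
For each element c in C, the fiber product has |f^-1(c)| * |g^-1(c)| elements.
Summing over C: 5 * 4 + 2 * 1 + 1 * 5 + 7 * 5 + 2 * 5
= 20 + 2 + 5 + 35 + 10 = 72

72


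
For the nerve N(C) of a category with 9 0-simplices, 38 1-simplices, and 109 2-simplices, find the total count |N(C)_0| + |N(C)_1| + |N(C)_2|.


The 2-skeleton of the nerve N(C) consists of simplices in dimensions 0, 1, 2:
  |N(C)_0| = 9 (objects)
  |N(C)_1| = 38 (morphisms)
  |N(C)_2| = 109 (composable pairs)
Total = 9 + 38 + 109 = 156

156


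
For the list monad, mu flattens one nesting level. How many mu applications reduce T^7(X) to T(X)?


Each application of mu: T^2 -> T removes one layer of nesting.
Starting at depth 7 (i.e., T^7(X)), we need to reach T(X).
Number of mu applications = 7 - 1 = 6

6


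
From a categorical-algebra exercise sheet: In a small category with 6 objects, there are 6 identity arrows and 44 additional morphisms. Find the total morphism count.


Each object has an identity morphism, giving 6 identities.
Adding the 44 non-identity morphisms:
Total = 6 + 44 = 50

50


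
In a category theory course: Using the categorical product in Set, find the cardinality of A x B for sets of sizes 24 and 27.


In Set, the product A x B is the Cartesian product.
By the universal property, |A x B| = |A| * |B|.
|A x B| = 24 * 27 = 648

648


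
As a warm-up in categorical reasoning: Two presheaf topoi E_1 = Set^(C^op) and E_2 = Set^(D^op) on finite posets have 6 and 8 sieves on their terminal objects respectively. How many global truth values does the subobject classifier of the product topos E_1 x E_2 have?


In a product of presheaf topoi E_1 x E_2, the subobject classifier
is Omega = Omega_1 x Omega_2 (componentwise), so
|Omega(top)| = |Omega_1(top_1)| * |Omega_2(top_2)|.
= 6 * 8 = 48.

48


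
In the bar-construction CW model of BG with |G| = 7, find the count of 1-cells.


In the bar-construction CW model of BG, the n-cells are indexed by
n-tuples [g_1|...|g_n] of non-identity elements of G (degenerate
simplices with some g_i = e do not contribute cells), so there are
(|G| - 1)^n n-cells.
For dim = 1 with |G| = 7:
cells = (7 - 1)^1 = 6^1 = 6

6


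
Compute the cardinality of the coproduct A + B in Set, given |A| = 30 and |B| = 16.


In Set, the coproduct A + B is the disjoint union.
|A + B| = |A| + |B| = 30 + 16 = 46

46


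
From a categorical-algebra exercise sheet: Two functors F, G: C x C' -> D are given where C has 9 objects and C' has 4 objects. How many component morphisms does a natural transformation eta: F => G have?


A natural transformation eta: F => G assigns one component morphism per
object of the domain category.
The domain is the product category C x C', so
|Ob(C x C')| = |Ob(C)| * |Ob(C')| = 9 * 4 = 36.
Therefore eta has 36 component morphisms.

36


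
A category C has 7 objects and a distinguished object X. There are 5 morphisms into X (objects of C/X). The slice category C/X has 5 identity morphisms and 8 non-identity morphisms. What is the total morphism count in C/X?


In the slice category C/X, objects are morphisms to X.
Identity morphisms: 5 (one per object of C/X).
Non-identity morphisms: 8.
Total = 5 + 8 = 13

13


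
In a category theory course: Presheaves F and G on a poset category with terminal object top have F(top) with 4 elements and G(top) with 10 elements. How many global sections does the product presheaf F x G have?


Global sections of a presheaf on a poset with terminal top satisfy
Gamma(H) ~ H(top). Presheaves admit pointwise products, so
(F x G)(top) = F(top) x G(top) (Cartesian product).
|Gamma(F x G)| = |F(top)| * |G(top)| = 4 * 10 = 40.

40


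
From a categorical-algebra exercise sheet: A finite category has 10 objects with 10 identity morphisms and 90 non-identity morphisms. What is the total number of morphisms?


Each object has an identity morphism, giving 10 identities.
Adding the 90 non-identity morphisms:
Total = 10 + 90 = 100

100


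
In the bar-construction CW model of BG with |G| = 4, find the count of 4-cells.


In the bar-construction CW model of BG, the n-cells are indexed by
n-tuples [g_1|...|g_n] of non-identity elements of G (degenerate
simplices with some g_i = e do not contribute cells), so there are
(|G| - 1)^n n-cells.
For dim = 4 with |G| = 4:
cells = (4 - 1)^4 = 3^4 = 81

81


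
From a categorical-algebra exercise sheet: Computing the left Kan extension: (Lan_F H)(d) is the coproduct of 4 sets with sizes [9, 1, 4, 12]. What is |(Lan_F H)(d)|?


Pointwise, the left Kan extension (Lan_F H)(d) is the colimit, indexed
by the comma category (F downarrow d), of H composed with the
projection (F downarrow d) -> C. Here that colimit is given
as a coproduct (disjoint union) of sets, so its cardinality is the
sum of the sizes of the summands.
Coproduct of sets with sizes: 9 + 1 + 4 + 12
= 26

26


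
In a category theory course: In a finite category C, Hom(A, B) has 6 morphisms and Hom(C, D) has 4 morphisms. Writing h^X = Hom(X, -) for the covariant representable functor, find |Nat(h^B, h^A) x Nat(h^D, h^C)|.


By the Yoneda lemma, Nat(h^B, h^A) is isomorphic to Hom(A, B),
so |Nat(h^B, h^A)| = |Hom(A, B)| and |Nat(h^D, h^C)| = |Hom(C, D)|.
|Hom(A, B)| = 6, |Hom(C, D)| = 4.
|Nat(h^B, h^A) x Nat(h^D, h^C)| = 6 * 4 = 24

24


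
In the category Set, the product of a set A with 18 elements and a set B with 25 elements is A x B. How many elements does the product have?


In Set, the product A x B is the Cartesian product.
By the universal property, |A x B| = |A| * |B|.
|A x B| = 18 * 25 = 450

450


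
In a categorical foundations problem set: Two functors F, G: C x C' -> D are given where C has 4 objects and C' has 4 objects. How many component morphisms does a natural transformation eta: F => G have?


A natural transformation eta: F => G assigns one component morphism per
object of the domain category.
The domain is the product category C x C', so
|Ob(C x C')| = |Ob(C)| * |Ob(C')| = 4 * 4 = 16.
Therefore eta has 16 component morphisms.

16


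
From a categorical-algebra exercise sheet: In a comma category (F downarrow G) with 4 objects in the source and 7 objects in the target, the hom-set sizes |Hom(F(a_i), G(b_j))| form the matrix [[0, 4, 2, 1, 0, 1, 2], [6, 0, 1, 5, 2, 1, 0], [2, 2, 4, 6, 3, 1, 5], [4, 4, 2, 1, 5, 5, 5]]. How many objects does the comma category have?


Objects of (F downarrow G) are triples (a, b, h: F(a)->G(b)).
The count equals the sum of all entries in the hom-matrix.
sum(row 0) = 10
sum(row 1) = 15
sum(row 2) = 23
sum(row 3) = 26
Grand total = 74

74


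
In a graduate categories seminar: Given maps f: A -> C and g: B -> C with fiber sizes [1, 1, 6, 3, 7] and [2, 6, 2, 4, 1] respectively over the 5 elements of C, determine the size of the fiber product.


The pullback A x_C B consists of pairs (a, b) with f(a) = g(b).
For each element c in C, the fiber product has |f^-1(c)| * |g^-1(c)| elements.
Summing over C: 1 * 2 + 1 * 6 + 6 * 2 + 3 * 4 + 7 * 1
= 2 + 6 + 12 + 12 + 7 = 39

39


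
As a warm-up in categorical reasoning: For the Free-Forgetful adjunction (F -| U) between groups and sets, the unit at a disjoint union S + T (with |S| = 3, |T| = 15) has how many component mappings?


The unit eta_X: X -> U(F(X)) of the Free-Forgetful adjunction
maps each element of X to a generator of F(X). For X = S + T (disjoint
union in Set), |S + T| = |S| + |T|.
Total mappings = 3 + 15 = 18.

18


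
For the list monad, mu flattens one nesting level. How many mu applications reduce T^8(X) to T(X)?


Each application of mu: T^2 -> T removes one layer of nesting.
Starting at depth 8 (i.e., T^8(X)), we need to reach T(X).
Number of mu applications = 8 - 1 = 7

7


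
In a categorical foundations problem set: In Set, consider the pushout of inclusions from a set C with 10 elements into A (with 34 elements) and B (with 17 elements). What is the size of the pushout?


The pushout A +_C B identifies the images of C in A and B.
|A +_C B| = |A| + |B| - |C| (for injections).
= 34 + 17 - 10 = 41

41


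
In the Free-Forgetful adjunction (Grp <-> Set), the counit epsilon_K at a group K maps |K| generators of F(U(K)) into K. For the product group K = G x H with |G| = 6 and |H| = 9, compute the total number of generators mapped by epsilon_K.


The counit epsilon_K: F(U(K)) -> K of the Free-Forgetful adjunction
maps |K| generators of F(U(K)) into K. For K = G x H (the product group),
|G x H| = |G| * |H|.
Total generators mapped = 6 * 9 = 54.

54


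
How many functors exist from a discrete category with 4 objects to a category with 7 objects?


A functor from a discrete category C to D is determined by
where each object maps. Each of the 4 objects of C can map
to any of the 7 objects of D independently.
Number of functors = 7^4 = 2401

2401
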